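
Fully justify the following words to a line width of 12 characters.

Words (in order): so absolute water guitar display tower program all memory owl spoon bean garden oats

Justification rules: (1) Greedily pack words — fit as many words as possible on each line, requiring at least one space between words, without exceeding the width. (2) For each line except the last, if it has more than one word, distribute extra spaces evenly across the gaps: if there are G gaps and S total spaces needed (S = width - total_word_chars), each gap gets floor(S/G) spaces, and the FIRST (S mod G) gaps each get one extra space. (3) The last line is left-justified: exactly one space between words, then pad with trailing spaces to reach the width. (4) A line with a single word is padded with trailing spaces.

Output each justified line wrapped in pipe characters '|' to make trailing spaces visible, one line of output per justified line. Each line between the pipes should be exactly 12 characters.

Line 1: ['so', 'absolute'] (min_width=11, slack=1)
Line 2: ['water', 'guitar'] (min_width=12, slack=0)
Line 3: ['display'] (min_width=7, slack=5)
Line 4: ['tower'] (min_width=5, slack=7)
Line 5: ['program', 'all'] (min_width=11, slack=1)
Line 6: ['memory', 'owl'] (min_width=10, slack=2)
Line 7: ['spoon', 'bean'] (min_width=10, slack=2)
Line 8: ['garden', 'oats'] (min_width=11, slack=1)

Answer: |so  absolute|
|water guitar|
|display     |
|tower       |
|program  all|
|memory   owl|
|spoon   bean|
|garden oats |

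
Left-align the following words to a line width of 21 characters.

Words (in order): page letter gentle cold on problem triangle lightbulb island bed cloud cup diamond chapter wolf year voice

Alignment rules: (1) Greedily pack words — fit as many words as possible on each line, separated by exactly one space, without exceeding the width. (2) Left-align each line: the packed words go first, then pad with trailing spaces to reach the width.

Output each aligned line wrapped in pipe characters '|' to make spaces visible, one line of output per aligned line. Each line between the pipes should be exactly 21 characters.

Answer: |page letter gentle   |
|cold on problem      |
|triangle lightbulb   |
|island bed cloud cup |
|diamond chapter wolf |
|year voice           |

Derivation:
Line 1: ['page', 'letter', 'gentle'] (min_width=18, slack=3)
Line 2: ['cold', 'on', 'problem'] (min_width=15, slack=6)
Line 3: ['triangle', 'lightbulb'] (min_width=18, slack=3)
Line 4: ['island', 'bed', 'cloud', 'cup'] (min_width=20, slack=1)
Line 5: ['diamond', 'chapter', 'wolf'] (min_width=20, slack=1)
Line 6: ['year', 'voice'] (min_width=10, slack=11)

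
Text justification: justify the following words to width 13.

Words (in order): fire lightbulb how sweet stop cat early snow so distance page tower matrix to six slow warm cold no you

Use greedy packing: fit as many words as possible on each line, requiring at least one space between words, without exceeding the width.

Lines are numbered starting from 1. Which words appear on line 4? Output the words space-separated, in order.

Line 1: ['fire'] (min_width=4, slack=9)
Line 2: ['lightbulb', 'how'] (min_width=13, slack=0)
Line 3: ['sweet', 'stop'] (min_width=10, slack=3)
Line 4: ['cat', 'early'] (min_width=9, slack=4)
Line 5: ['snow', 'so'] (min_width=7, slack=6)
Line 6: ['distance', 'page'] (min_width=13, slack=0)
Line 7: ['tower', 'matrix'] (min_width=12, slack=1)
Line 8: ['to', 'six', 'slow'] (min_width=11, slack=2)
Line 9: ['warm', 'cold', 'no'] (min_width=12, slack=1)
Line 10: ['you'] (min_width=3, slack=10)

Answer: cat early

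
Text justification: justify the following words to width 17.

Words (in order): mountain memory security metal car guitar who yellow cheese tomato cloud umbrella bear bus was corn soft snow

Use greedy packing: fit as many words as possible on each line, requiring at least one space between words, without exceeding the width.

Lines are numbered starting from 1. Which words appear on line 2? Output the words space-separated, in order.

Answer: security metal

Derivation:
Line 1: ['mountain', 'memory'] (min_width=15, slack=2)
Line 2: ['security', 'metal'] (min_width=14, slack=3)
Line 3: ['car', 'guitar', 'who'] (min_width=14, slack=3)
Line 4: ['yellow', 'cheese'] (min_width=13, slack=4)
Line 5: ['tomato', 'cloud'] (min_width=12, slack=5)
Line 6: ['umbrella', 'bear', 'bus'] (min_width=17, slack=0)
Line 7: ['was', 'corn', 'soft'] (min_width=13, slack=4)
Line 8: ['snow'] (min_width=4, slack=13)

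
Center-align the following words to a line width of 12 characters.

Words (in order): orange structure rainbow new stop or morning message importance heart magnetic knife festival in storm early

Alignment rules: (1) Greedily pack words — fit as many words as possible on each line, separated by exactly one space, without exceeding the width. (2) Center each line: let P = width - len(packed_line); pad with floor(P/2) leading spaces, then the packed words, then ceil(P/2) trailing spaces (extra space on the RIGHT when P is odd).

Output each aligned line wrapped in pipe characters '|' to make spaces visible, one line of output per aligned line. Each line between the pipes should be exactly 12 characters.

Line 1: ['orange'] (min_width=6, slack=6)
Line 2: ['structure'] (min_width=9, slack=3)
Line 3: ['rainbow', 'new'] (min_width=11, slack=1)
Line 4: ['stop', 'or'] (min_width=7, slack=5)
Line 5: ['morning'] (min_width=7, slack=5)
Line 6: ['message'] (min_width=7, slack=5)
Line 7: ['importance'] (min_width=10, slack=2)
Line 8: ['heart'] (min_width=5, slack=7)
Line 9: ['magnetic'] (min_width=8, slack=4)
Line 10: ['knife'] (min_width=5, slack=7)
Line 11: ['festival', 'in'] (min_width=11, slack=1)
Line 12: ['storm', 'early'] (min_width=11, slack=1)

Answer: |   orange   |
| structure  |
|rainbow new |
|  stop or   |
|  morning   |
|  message   |
| importance |
|   heart    |
|  magnetic  |
|   knife    |
|festival in |
|storm early |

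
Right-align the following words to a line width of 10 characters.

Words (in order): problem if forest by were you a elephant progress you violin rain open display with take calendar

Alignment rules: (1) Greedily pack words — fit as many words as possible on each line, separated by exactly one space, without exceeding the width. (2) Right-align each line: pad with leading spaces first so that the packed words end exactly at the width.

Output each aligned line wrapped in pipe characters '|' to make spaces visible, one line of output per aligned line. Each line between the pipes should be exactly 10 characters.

Line 1: ['problem', 'if'] (min_width=10, slack=0)
Line 2: ['forest', 'by'] (min_width=9, slack=1)
Line 3: ['were', 'you', 'a'] (min_width=10, slack=0)
Line 4: ['elephant'] (min_width=8, slack=2)
Line 5: ['progress'] (min_width=8, slack=2)
Line 6: ['you', 'violin'] (min_width=10, slack=0)
Line 7: ['rain', 'open'] (min_width=9, slack=1)
Line 8: ['display'] (min_width=7, slack=3)
Line 9: ['with', 'take'] (min_width=9, slack=1)
Line 10: ['calendar'] (min_width=8, slack=2)

Answer: |problem if|
| forest by|
|were you a|
|  elephant|
|  progress|
|you violin|
| rain open|
|   display|
| with take|
|  calendar|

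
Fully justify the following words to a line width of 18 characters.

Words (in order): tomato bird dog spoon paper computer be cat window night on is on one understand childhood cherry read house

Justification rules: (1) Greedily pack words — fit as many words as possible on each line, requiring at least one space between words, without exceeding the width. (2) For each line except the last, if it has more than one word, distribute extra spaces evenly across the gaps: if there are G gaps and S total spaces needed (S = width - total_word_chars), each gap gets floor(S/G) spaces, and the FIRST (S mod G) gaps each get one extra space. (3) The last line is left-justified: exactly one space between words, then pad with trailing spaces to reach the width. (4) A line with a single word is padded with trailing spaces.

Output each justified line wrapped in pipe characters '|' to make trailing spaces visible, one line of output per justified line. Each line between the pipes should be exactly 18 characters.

Answer: |tomato   bird  dog|
|spoon        paper|
|computer   be  cat|
|window night on is|
|on  one understand|
|childhood   cherry|
|read house        |

Derivation:
Line 1: ['tomato', 'bird', 'dog'] (min_width=15, slack=3)
Line 2: ['spoon', 'paper'] (min_width=11, slack=7)
Line 3: ['computer', 'be', 'cat'] (min_width=15, slack=3)
Line 4: ['window', 'night', 'on', 'is'] (min_width=18, slack=0)
Line 5: ['on', 'one', 'understand'] (min_width=17, slack=1)
Line 6: ['childhood', 'cherry'] (min_width=16, slack=2)
Line 7: ['read', 'house'] (min_width=10, slack=8)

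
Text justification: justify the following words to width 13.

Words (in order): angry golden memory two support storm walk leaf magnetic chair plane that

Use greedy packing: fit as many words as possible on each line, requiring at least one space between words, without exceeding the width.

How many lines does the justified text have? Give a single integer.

Line 1: ['angry', 'golden'] (min_width=12, slack=1)
Line 2: ['memory', 'two'] (min_width=10, slack=3)
Line 3: ['support', 'storm'] (min_width=13, slack=0)
Line 4: ['walk', 'leaf'] (min_width=9, slack=4)
Line 5: ['magnetic'] (min_width=8, slack=5)
Line 6: ['chair', 'plane'] (min_width=11, slack=2)
Line 7: ['that'] (min_width=4, slack=9)
Total lines: 7

Answer: 7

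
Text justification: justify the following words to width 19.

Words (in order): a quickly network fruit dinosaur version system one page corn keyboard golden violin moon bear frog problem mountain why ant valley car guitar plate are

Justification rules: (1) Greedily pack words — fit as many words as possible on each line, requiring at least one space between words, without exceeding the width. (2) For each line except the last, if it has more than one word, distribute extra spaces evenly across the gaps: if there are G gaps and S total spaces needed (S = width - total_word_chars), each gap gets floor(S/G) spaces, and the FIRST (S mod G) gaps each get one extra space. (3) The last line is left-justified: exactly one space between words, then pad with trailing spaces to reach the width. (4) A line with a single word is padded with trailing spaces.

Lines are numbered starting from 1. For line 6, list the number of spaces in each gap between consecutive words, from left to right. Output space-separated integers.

Answer: 2 2

Derivation:
Line 1: ['a', 'quickly', 'network'] (min_width=17, slack=2)
Line 2: ['fruit', 'dinosaur'] (min_width=14, slack=5)
Line 3: ['version', 'system', 'one'] (min_width=18, slack=1)
Line 4: ['page', 'corn', 'keyboard'] (min_width=18, slack=1)
Line 5: ['golden', 'violin', 'moon'] (min_width=18, slack=1)
Line 6: ['bear', 'frog', 'problem'] (min_width=17, slack=2)
Line 7: ['mountain', 'why', 'ant'] (min_width=16, slack=3)
Line 8: ['valley', 'car', 'guitar'] (min_width=17, slack=2)
Line 9: ['plate', 'are'] (min_width=9, slack=10)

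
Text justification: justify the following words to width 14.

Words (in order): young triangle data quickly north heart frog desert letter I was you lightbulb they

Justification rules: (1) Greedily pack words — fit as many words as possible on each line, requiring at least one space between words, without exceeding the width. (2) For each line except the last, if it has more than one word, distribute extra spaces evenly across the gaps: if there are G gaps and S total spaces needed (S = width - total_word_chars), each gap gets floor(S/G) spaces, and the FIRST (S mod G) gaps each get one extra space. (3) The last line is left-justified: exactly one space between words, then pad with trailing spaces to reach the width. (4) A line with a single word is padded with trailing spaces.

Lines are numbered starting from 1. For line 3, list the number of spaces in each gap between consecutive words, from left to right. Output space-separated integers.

Line 1: ['young', 'triangle'] (min_width=14, slack=0)
Line 2: ['data', 'quickly'] (min_width=12, slack=2)
Line 3: ['north', 'heart'] (min_width=11, slack=3)
Line 4: ['frog', 'desert'] (min_width=11, slack=3)
Line 5: ['letter', 'I', 'was'] (min_width=12, slack=2)
Line 6: ['you', 'lightbulb'] (min_width=13, slack=1)
Line 7: ['they'] (min_width=4, slack=10)

Answer: 4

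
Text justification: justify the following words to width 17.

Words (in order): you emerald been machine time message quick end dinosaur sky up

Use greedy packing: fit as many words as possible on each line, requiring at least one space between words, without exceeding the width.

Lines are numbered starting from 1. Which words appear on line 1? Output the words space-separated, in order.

Line 1: ['you', 'emerald', 'been'] (min_width=16, slack=1)
Line 2: ['machine', 'time'] (min_width=12, slack=5)
Line 3: ['message', 'quick', 'end'] (min_width=17, slack=0)
Line 4: ['dinosaur', 'sky', 'up'] (min_width=15, slack=2)

Answer: you emerald been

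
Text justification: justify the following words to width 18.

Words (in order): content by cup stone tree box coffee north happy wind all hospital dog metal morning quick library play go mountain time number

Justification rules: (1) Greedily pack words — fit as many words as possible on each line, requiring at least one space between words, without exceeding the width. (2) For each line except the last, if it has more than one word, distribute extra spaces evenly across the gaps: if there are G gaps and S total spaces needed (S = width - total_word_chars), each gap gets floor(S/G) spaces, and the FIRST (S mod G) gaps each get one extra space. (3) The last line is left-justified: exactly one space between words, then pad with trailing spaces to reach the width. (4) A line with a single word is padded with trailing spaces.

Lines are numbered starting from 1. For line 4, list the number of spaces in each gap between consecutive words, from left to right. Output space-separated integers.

Answer: 2 1

Derivation:
Line 1: ['content', 'by', 'cup'] (min_width=14, slack=4)
Line 2: ['stone', 'tree', 'box'] (min_width=14, slack=4)
Line 3: ['coffee', 'north', 'happy'] (min_width=18, slack=0)
Line 4: ['wind', 'all', 'hospital'] (min_width=17, slack=1)
Line 5: ['dog', 'metal', 'morning'] (min_width=17, slack=1)
Line 6: ['quick', 'library', 'play'] (min_width=18, slack=0)
Line 7: ['go', 'mountain', 'time'] (min_width=16, slack=2)
Line 8: ['number'] (min_width=6, slack=12)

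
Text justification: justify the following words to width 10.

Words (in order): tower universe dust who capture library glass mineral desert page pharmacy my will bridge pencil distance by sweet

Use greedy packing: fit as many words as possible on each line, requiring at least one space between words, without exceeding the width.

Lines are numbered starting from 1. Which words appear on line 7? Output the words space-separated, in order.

Answer: mineral

Derivation:
Line 1: ['tower'] (min_width=5, slack=5)
Line 2: ['universe'] (min_width=8, slack=2)
Line 3: ['dust', 'who'] (min_width=8, slack=2)
Line 4: ['capture'] (min_width=7, slack=3)
Line 5: ['library'] (min_width=7, slack=3)
Line 6: ['glass'] (min_width=5, slack=5)
Line 7: ['mineral'] (min_width=7, slack=3)
Line 8: ['desert'] (min_width=6, slack=4)
Line 9: ['page'] (min_width=4, slack=6)
Line 10: ['pharmacy'] (min_width=8, slack=2)
Line 11: ['my', 'will'] (min_width=7, slack=3)
Line 12: ['bridge'] (min_width=6, slack=4)
Line 13: ['pencil'] (min_width=6, slack=4)
Line 14: ['distance'] (min_width=8, slack=2)
Line 15: ['by', 'sweet'] (min_width=8, slack=2)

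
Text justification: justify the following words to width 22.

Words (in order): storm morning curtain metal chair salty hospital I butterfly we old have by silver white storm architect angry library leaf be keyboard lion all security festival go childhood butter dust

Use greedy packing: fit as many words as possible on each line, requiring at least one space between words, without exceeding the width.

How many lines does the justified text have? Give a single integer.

Answer: 9

Derivation:
Line 1: ['storm', 'morning', 'curtain'] (min_width=21, slack=1)
Line 2: ['metal', 'chair', 'salty'] (min_width=17, slack=5)
Line 3: ['hospital', 'I', 'butterfly'] (min_width=20, slack=2)
Line 4: ['we', 'old', 'have', 'by', 'silver'] (min_width=21, slack=1)
Line 5: ['white', 'storm', 'architect'] (min_width=21, slack=1)
Line 6: ['angry', 'library', 'leaf', 'be'] (min_width=21, slack=1)
Line 7: ['keyboard', 'lion', 'all'] (min_width=17, slack=5)
Line 8: ['security', 'festival', 'go'] (min_width=20, slack=2)
Line 9: ['childhood', 'butter', 'dust'] (min_width=21, slack=1)
Total lines: 9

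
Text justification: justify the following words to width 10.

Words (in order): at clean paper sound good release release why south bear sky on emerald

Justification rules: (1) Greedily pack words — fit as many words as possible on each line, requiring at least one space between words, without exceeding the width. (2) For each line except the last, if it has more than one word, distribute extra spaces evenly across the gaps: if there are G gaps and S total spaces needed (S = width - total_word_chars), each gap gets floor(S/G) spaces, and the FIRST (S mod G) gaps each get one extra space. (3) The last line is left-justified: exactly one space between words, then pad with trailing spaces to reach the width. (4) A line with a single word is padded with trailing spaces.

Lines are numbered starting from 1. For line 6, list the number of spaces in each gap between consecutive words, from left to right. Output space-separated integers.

Answer: 2

Derivation:
Line 1: ['at', 'clean'] (min_width=8, slack=2)
Line 2: ['paper'] (min_width=5, slack=5)
Line 3: ['sound', 'good'] (min_width=10, slack=0)
Line 4: ['release'] (min_width=7, slack=3)
Line 5: ['release'] (min_width=7, slack=3)
Line 6: ['why', 'south'] (min_width=9, slack=1)
Line 7: ['bear', 'sky'] (min_width=8, slack=2)
Line 8: ['on', 'emerald'] (min_width=10, slack=0)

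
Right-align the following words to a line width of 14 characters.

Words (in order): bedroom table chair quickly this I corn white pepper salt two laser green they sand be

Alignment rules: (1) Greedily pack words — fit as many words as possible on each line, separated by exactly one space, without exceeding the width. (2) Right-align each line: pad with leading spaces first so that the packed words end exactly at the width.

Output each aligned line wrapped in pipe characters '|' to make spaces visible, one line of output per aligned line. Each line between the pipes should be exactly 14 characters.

Answer: | bedroom table|
| chair quickly|
|   this I corn|
|  white pepper|
|salt two laser|
|    green they|
|       sand be|

Derivation:
Line 1: ['bedroom', 'table'] (min_width=13, slack=1)
Line 2: ['chair', 'quickly'] (min_width=13, slack=1)
Line 3: ['this', 'I', 'corn'] (min_width=11, slack=3)
Line 4: ['white', 'pepper'] (min_width=12, slack=2)
Line 5: ['salt', 'two', 'laser'] (min_width=14, slack=0)
Line 6: ['green', 'they'] (min_width=10, slack=4)
Line 7: ['sand', 'be'] (min_width=7, slack=7)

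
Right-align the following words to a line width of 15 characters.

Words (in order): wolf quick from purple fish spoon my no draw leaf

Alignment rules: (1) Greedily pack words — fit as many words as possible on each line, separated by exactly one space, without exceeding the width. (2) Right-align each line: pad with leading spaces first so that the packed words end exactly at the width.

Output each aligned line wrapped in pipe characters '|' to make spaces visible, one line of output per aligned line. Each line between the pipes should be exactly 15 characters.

Line 1: ['wolf', 'quick', 'from'] (min_width=15, slack=0)
Line 2: ['purple', 'fish'] (min_width=11, slack=4)
Line 3: ['spoon', 'my', 'no'] (min_width=11, slack=4)
Line 4: ['draw', 'leaf'] (min_width=9, slack=6)

Answer: |wolf quick from|
|    purple fish|
|    spoon my no|
|      draw leaf|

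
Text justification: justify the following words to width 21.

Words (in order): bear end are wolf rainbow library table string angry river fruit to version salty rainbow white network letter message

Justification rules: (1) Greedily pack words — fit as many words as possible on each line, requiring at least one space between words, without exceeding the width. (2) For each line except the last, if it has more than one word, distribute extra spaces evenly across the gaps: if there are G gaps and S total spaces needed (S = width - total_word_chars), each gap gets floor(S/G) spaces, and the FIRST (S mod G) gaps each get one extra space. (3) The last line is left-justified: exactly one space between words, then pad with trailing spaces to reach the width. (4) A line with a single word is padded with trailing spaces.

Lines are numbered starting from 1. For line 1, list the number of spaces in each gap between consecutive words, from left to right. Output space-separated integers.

Answer: 3 2 2

Derivation:
Line 1: ['bear', 'end', 'are', 'wolf'] (min_width=17, slack=4)
Line 2: ['rainbow', 'library', 'table'] (min_width=21, slack=0)
Line 3: ['string', 'angry', 'river'] (min_width=18, slack=3)
Line 4: ['fruit', 'to', 'version'] (min_width=16, slack=5)
Line 5: ['salty', 'rainbow', 'white'] (min_width=19, slack=2)
Line 6: ['network', 'letter'] (min_width=14, slack=7)
Line 7: ['message'] (min_width=7, slack=14)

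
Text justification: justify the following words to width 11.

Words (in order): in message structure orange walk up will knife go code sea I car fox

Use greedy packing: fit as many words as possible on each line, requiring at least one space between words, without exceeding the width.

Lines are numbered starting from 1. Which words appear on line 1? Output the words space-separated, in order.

Answer: in message

Derivation:
Line 1: ['in', 'message'] (min_width=10, slack=1)
Line 2: ['structure'] (min_width=9, slack=2)
Line 3: ['orange', 'walk'] (min_width=11, slack=0)
Line 4: ['up', 'will'] (min_width=7, slack=4)
Line 5: ['knife', 'go'] (min_width=8, slack=3)
Line 6: ['code', 'sea', 'I'] (min_width=10, slack=1)
Line 7: ['car', 'fox'] (min_width=7, slack=4)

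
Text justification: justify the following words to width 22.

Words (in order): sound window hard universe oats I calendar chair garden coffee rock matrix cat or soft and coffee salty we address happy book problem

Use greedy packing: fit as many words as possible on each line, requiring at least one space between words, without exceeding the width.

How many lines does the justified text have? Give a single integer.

Answer: 7

Derivation:
Line 1: ['sound', 'window', 'hard'] (min_width=17, slack=5)
Line 2: ['universe', 'oats', 'I'] (min_width=15, slack=7)
Line 3: ['calendar', 'chair', 'garden'] (min_width=21, slack=1)
Line 4: ['coffee', 'rock', 'matrix', 'cat'] (min_width=22, slack=0)
Line 5: ['or', 'soft', 'and', 'coffee'] (min_width=18, slack=4)
Line 6: ['salty', 'we', 'address', 'happy'] (min_width=22, slack=0)
Line 7: ['book', 'problem'] (min_width=12, slack=10)
Total lines: 7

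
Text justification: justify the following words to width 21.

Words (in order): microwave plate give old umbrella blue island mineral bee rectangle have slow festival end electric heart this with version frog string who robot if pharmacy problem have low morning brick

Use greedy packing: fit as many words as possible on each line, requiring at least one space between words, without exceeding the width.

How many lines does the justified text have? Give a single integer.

Answer: 10

Derivation:
Line 1: ['microwave', 'plate', 'give'] (min_width=20, slack=1)
Line 2: ['old', 'umbrella', 'blue'] (min_width=17, slack=4)
Line 3: ['island', 'mineral', 'bee'] (min_width=18, slack=3)
Line 4: ['rectangle', 'have', 'slow'] (min_width=19, slack=2)
Line 5: ['festival', 'end', 'electric'] (min_width=21, slack=0)
Line 6: ['heart', 'this', 'with'] (min_width=15, slack=6)
Line 7: ['version', 'frog', 'string'] (min_width=19, slack=2)
Line 8: ['who', 'robot', 'if', 'pharmacy'] (min_width=21, slack=0)
Line 9: ['problem', 'have', 'low'] (min_width=16, slack=5)
Line 10: ['morning', 'brick'] (min_width=13, slack=8)
Total lines: 10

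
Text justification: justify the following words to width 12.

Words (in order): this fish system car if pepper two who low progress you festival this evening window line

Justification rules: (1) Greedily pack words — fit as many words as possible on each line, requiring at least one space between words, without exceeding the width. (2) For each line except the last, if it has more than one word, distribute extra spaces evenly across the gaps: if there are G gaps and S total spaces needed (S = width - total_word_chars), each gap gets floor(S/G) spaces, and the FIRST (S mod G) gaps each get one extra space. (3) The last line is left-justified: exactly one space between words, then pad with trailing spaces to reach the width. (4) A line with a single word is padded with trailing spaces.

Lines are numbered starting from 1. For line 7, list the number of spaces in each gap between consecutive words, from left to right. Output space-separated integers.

Line 1: ['this', 'fish'] (min_width=9, slack=3)
Line 2: ['system', 'car'] (min_width=10, slack=2)
Line 3: ['if', 'pepper'] (min_width=9, slack=3)
Line 4: ['two', 'who', 'low'] (min_width=11, slack=1)
Line 5: ['progress', 'you'] (min_width=12, slack=0)
Line 6: ['festival'] (min_width=8, slack=4)
Line 7: ['this', 'evening'] (min_width=12, slack=0)
Line 8: ['window', 'line'] (min_width=11, slack=1)

Answer: 1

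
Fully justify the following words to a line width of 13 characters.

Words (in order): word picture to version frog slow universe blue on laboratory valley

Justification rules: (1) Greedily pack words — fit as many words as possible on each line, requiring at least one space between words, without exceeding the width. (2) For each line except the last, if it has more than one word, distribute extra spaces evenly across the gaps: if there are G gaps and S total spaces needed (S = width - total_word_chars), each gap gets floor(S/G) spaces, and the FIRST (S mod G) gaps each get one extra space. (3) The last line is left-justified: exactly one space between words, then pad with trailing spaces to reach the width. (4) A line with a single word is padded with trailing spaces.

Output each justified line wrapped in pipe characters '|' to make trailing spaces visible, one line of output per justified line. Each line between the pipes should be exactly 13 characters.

Answer: |word  picture|
|to    version|
|frog     slow|
|universe blue|
|on laboratory|
|valley       |

Derivation:
Line 1: ['word', 'picture'] (min_width=12, slack=1)
Line 2: ['to', 'version'] (min_width=10, slack=3)
Line 3: ['frog', 'slow'] (min_width=9, slack=4)
Line 4: ['universe', 'blue'] (min_width=13, slack=0)
Line 5: ['on', 'laboratory'] (min_width=13, slack=0)
Line 6: ['valley'] (min_width=6, slack=7)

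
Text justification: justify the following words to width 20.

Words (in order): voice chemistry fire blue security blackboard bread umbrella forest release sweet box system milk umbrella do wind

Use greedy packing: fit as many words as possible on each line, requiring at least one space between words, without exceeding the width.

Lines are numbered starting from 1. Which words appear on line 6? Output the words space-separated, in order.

Answer: system milk umbrella

Derivation:
Line 1: ['voice', 'chemistry', 'fire'] (min_width=20, slack=0)
Line 2: ['blue', 'security'] (min_width=13, slack=7)
Line 3: ['blackboard', 'bread'] (min_width=16, slack=4)
Line 4: ['umbrella', 'forest'] (min_width=15, slack=5)
Line 5: ['release', 'sweet', 'box'] (min_width=17, slack=3)
Line 6: ['system', 'milk', 'umbrella'] (min_width=20, slack=0)
Line 7: ['do', 'wind'] (min_width=7, slack=13)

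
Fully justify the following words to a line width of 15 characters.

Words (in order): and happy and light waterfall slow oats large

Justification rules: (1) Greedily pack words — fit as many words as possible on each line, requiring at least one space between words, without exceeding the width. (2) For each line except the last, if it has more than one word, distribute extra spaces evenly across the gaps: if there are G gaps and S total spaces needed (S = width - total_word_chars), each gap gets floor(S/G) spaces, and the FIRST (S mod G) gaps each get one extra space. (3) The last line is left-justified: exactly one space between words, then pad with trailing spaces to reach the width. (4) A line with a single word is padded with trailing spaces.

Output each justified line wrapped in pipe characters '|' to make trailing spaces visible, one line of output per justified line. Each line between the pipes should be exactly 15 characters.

Line 1: ['and', 'happy', 'and'] (min_width=13, slack=2)
Line 2: ['light', 'waterfall'] (min_width=15, slack=0)
Line 3: ['slow', 'oats', 'large'] (min_width=15, slack=0)

Answer: |and  happy  and|
|light waterfall|
|slow oats large|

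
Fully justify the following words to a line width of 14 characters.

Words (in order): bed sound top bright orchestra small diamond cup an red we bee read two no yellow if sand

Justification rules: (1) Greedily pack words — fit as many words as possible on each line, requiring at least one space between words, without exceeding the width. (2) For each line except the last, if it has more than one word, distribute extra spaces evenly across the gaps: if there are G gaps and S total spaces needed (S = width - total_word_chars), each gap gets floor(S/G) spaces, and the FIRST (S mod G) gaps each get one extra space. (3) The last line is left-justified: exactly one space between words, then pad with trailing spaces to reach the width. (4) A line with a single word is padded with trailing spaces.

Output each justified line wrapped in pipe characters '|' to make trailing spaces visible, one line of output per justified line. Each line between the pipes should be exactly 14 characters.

Line 1: ['bed', 'sound', 'top'] (min_width=13, slack=1)
Line 2: ['bright'] (min_width=6, slack=8)
Line 3: ['orchestra'] (min_width=9, slack=5)
Line 4: ['small', 'diamond'] (min_width=13, slack=1)
Line 5: ['cup', 'an', 'red', 'we'] (min_width=13, slack=1)
Line 6: ['bee', 'read', 'two'] (min_width=12, slack=2)
Line 7: ['no', 'yellow', 'if'] (min_width=12, slack=2)
Line 8: ['sand'] (min_width=4, slack=10)

Answer: |bed  sound top|
|bright        |
|orchestra     |
|small  diamond|
|cup  an red we|
|bee  read  two|
|no  yellow  if|
|sand          |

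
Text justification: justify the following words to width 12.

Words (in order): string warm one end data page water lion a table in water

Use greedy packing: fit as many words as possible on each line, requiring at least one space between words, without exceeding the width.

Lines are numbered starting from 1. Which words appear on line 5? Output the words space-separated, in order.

Line 1: ['string', 'warm'] (min_width=11, slack=1)
Line 2: ['one', 'end', 'data'] (min_width=12, slack=0)
Line 3: ['page', 'water'] (min_width=10, slack=2)
Line 4: ['lion', 'a', 'table'] (min_width=12, slack=0)
Line 5: ['in', 'water'] (min_width=8, slack=4)

Answer: in water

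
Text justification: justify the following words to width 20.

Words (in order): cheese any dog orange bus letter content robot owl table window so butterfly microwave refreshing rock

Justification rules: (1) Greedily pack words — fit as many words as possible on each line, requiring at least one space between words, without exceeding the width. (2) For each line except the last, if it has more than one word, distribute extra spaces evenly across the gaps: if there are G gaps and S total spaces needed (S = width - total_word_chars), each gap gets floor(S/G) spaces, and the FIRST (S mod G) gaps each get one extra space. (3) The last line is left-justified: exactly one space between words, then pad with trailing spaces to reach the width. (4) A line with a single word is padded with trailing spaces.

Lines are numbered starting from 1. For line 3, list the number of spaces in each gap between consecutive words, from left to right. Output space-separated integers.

Line 1: ['cheese', 'any', 'dog'] (min_width=14, slack=6)
Line 2: ['orange', 'bus', 'letter'] (min_width=17, slack=3)
Line 3: ['content', 'robot', 'owl'] (min_width=17, slack=3)
Line 4: ['table', 'window', 'so'] (min_width=15, slack=5)
Line 5: ['butterfly', 'microwave'] (min_width=19, slack=1)
Line 6: ['refreshing', 'rock'] (min_width=15, slack=5)

Answer: 3 2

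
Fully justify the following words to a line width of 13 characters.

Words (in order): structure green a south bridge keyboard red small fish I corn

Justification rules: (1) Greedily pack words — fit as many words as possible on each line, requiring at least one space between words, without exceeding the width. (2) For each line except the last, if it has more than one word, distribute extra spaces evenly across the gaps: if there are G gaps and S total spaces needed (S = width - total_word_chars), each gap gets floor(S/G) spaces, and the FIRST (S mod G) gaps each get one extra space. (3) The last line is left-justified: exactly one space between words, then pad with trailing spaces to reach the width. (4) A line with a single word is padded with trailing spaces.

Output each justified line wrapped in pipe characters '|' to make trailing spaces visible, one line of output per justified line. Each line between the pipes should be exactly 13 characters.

Line 1: ['structure'] (min_width=9, slack=4)
Line 2: ['green', 'a', 'south'] (min_width=13, slack=0)
Line 3: ['bridge'] (min_width=6, slack=7)
Line 4: ['keyboard', 'red'] (min_width=12, slack=1)
Line 5: ['small', 'fish', 'I'] (min_width=12, slack=1)
Line 6: ['corn'] (min_width=4, slack=9)

Answer: |structure    |
|green a south|
|bridge       |
|keyboard  red|
|small  fish I|
|corn         |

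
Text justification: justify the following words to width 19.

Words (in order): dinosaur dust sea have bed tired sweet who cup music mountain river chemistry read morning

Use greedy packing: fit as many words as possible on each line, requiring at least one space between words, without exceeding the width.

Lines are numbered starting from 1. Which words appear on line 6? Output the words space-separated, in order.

Answer: morning

Derivation:
Line 1: ['dinosaur', 'dust', 'sea'] (min_width=17, slack=2)
Line 2: ['have', 'bed', 'tired'] (min_width=14, slack=5)
Line 3: ['sweet', 'who', 'cup', 'music'] (min_width=19, slack=0)
Line 4: ['mountain', 'river'] (min_width=14, slack=5)
Line 5: ['chemistry', 'read'] (min_width=14, slack=5)
Line 6: ['morning'] (min_width=7, slack=12)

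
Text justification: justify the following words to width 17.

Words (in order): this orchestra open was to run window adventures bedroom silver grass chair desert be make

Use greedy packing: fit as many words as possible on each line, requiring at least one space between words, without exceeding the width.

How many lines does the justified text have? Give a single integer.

Answer: 6

Derivation:
Line 1: ['this', 'orchestra'] (min_width=14, slack=3)
Line 2: ['open', 'was', 'to', 'run'] (min_width=15, slack=2)
Line 3: ['window', 'adventures'] (min_width=17, slack=0)
Line 4: ['bedroom', 'silver'] (min_width=14, slack=3)
Line 5: ['grass', 'chair'] (min_width=11, slack=6)
Line 6: ['desert', 'be', 'make'] (min_width=14, slack=3)
Total lines: 6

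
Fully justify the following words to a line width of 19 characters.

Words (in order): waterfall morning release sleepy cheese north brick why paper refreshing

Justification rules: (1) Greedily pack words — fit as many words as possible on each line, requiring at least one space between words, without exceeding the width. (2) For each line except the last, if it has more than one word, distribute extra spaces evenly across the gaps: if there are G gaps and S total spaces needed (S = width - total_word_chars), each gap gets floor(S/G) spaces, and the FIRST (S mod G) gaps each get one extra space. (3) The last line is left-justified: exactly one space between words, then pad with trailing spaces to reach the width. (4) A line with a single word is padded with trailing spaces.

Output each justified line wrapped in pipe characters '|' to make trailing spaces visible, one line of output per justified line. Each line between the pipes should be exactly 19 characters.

Line 1: ['waterfall', 'morning'] (min_width=17, slack=2)
Line 2: ['release', 'sleepy'] (min_width=14, slack=5)
Line 3: ['cheese', 'north', 'brick'] (min_width=18, slack=1)
Line 4: ['why', 'paper'] (min_width=9, slack=10)
Line 5: ['refreshing'] (min_width=10, slack=9)

Answer: |waterfall   morning|
|release      sleepy|
|cheese  north brick|
|why           paper|
|refreshing         |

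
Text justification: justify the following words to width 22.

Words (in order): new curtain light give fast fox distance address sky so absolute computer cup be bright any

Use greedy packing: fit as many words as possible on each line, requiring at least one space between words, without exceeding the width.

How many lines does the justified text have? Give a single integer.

Answer: 5

Derivation:
Line 1: ['new', 'curtain', 'light', 'give'] (min_width=22, slack=0)
Line 2: ['fast', 'fox', 'distance'] (min_width=17, slack=5)
Line 3: ['address', 'sky', 'so'] (min_width=14, slack=8)
Line 4: ['absolute', 'computer', 'cup'] (min_width=21, slack=1)
Line 5: ['be', 'bright', 'any'] (min_width=13, slack=9)
Total lines: 5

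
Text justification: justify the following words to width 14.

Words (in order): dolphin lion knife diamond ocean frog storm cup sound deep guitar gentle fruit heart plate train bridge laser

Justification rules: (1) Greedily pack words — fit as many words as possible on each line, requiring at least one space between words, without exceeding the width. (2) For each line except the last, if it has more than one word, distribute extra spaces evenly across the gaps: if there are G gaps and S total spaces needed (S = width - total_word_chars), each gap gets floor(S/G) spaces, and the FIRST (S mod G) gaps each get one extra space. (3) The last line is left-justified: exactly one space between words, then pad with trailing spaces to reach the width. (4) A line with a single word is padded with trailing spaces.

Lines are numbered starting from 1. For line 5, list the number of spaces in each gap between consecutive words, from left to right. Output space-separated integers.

Answer: 5

Derivation:
Line 1: ['dolphin', 'lion'] (min_width=12, slack=2)
Line 2: ['knife', 'diamond'] (min_width=13, slack=1)
Line 3: ['ocean', 'frog'] (min_width=10, slack=4)
Line 4: ['storm', 'cup'] (min_width=9, slack=5)
Line 5: ['sound', 'deep'] (min_width=10, slack=4)
Line 6: ['guitar', 'gentle'] (min_width=13, slack=1)
Line 7: ['fruit', 'heart'] (min_width=11, slack=3)
Line 8: ['plate', 'train'] (min_width=11, slack=3)
Line 9: ['bridge', 'laser'] (min_width=12, slack=2)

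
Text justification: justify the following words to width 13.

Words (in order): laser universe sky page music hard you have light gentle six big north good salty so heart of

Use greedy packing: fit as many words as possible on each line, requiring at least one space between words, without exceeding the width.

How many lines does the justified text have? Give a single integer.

Line 1: ['laser'] (min_width=5, slack=8)
Line 2: ['universe', 'sky'] (min_width=12, slack=1)
Line 3: ['page', 'music'] (min_width=10, slack=3)
Line 4: ['hard', 'you', 'have'] (min_width=13, slack=0)
Line 5: ['light', 'gentle'] (min_width=12, slack=1)
Line 6: ['six', 'big', 'north'] (min_width=13, slack=0)
Line 7: ['good', 'salty', 'so'] (min_width=13, slack=0)
Line 8: ['heart', 'of'] (min_width=8, slack=5)
Total lines: 8

Answer: 8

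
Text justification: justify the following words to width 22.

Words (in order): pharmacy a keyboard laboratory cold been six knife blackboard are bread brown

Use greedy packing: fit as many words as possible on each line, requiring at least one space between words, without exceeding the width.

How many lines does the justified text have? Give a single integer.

Line 1: ['pharmacy', 'a', 'keyboard'] (min_width=19, slack=3)
Line 2: ['laboratory', 'cold', 'been'] (min_width=20, slack=2)
Line 3: ['six', 'knife', 'blackboard'] (min_width=20, slack=2)
Line 4: ['are', 'bread', 'brown'] (min_width=15, slack=7)
Total lines: 4

Answer: 4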